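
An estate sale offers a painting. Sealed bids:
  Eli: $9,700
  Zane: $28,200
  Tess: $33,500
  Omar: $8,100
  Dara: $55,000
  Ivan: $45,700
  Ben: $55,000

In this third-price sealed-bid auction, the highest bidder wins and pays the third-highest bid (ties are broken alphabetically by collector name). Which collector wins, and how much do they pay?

Rule: the highest bidder wins and pays the third-highest bid.
Bids in order: 55,000 (Ben) > 55,000 (Dara) > 45,700 (Ivan) > 33,500 (Tess) > 28,200 (Zane) > 9,700 (Eli) > …
Ben and Dara tie at $55,000; tie-break gives it to Ben.
Ben is highest; pays the third-highest bid, $45,700.

Ben pays $45,700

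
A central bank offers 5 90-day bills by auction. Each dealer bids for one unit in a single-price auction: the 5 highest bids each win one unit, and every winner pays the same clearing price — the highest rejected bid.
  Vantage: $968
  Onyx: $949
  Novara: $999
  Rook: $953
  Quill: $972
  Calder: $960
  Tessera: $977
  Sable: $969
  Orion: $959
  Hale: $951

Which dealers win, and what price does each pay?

Novara, Tessera, Quill, Sable, Vantage; each pays $960

Bids ranked high→low: 999 (Novara), 977 (Tessera), 972 (Quill), 969 (Sable), 968 (Vantage), 960 (Calder), 959 (Orion), …
Winners (5 units): Novara, Tessera, Quill, Sable, Vantage.
Clearing price = highest rejected bid = $960.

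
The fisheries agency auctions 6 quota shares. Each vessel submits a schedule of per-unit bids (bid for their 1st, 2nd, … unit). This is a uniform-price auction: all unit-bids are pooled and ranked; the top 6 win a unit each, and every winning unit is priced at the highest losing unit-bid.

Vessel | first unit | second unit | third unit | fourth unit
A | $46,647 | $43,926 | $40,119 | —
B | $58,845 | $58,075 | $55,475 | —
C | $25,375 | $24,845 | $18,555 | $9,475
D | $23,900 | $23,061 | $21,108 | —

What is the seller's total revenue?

Total revenue: $152,250

All unit-bids, highest first — top 6: 58,845 (B-1), 58,075 (B-2), 55,475 (B-3), 46,647 (A-1), 43,926 (A-2), 40,119 (A-3)
The (k+1)-th unit-bid is $25,375.
Allocation: A 3, B 3. Every unit priced at $25,375.
Revenue = 6 × 25,375 = $152,250.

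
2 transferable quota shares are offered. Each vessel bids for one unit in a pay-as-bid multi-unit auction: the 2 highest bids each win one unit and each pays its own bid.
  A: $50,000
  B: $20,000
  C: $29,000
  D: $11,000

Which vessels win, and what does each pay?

Bids ranked high→low: 50,000 (A), 29,000 (C), 20,000 (B), 11,000 (D)
Top 2: A, C.
Each winner pays its own bid: A $50,000, C $29,000.

A $50,000, C $29,000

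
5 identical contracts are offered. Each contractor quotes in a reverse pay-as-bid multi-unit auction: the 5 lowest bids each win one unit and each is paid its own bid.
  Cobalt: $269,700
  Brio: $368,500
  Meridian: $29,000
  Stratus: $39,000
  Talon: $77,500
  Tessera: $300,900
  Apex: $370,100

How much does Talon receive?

Talon is paid $77,500

Sorting: 29,000 (Meridian), 39,000 (Stratus), 77,500 (Talon), 269,700 (Cobalt), 300,900 (Tessera), 368,500 (Brio), 370,100 (Apex)
Lowest 5: Meridian, Stratus, Talon, Cobalt, Tessera.
Talon wins → own bid $77,500.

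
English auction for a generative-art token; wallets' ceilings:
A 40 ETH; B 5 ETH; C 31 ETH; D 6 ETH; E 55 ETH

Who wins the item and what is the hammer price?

Limits in order: 55 (E) > 40 (A) > 31 (C) > 6 (D) > 5 (B)
A is the last rival to drop out, at 40 ETH; E remains and wins at that price.

E wins at 40 ETH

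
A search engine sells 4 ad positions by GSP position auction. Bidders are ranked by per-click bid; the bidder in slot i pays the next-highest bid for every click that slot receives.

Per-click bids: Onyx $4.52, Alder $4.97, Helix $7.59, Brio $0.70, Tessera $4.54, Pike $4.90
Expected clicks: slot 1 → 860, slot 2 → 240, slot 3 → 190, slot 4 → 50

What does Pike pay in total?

Ranked by bid: $7.59 (Helix) > $4.97 (Alder) > $4.90 (Pike) > $4.54 (Tessera) > $4.52 (Onyx) > …
Pike holds slot 3 → pays next bid $4.54 × 190 clicks = $862.60.

Pike pays $862.60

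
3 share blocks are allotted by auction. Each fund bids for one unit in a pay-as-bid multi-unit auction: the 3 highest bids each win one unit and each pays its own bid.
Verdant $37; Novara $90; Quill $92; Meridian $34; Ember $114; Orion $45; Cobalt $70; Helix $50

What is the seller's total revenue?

Total revenue: $296

Ordering the bids: 114 (Ember), 92 (Quill), 90 (Novara), 70 (Cobalt), 50 (Helix), …
Winners (3 units): Ember, Quill, Novara.
Total revenue = 114 + 92 + 90 = $296.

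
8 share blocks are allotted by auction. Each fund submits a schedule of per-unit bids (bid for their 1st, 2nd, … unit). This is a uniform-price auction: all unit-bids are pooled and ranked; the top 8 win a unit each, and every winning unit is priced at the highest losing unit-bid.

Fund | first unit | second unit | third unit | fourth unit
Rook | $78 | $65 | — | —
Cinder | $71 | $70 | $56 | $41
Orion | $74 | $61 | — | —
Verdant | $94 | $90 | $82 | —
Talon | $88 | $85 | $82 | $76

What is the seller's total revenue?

All unit-bids, highest first — top 8: 94 (Verdant-1), 90 (Verdant-2), 88 (Talon-1), 85 (Talon-2), 82 (Verdant-3), 82 (Talon-3), 78 (Rook-1), 76 (Talon-4)
First bid not allocated: $74.
Allocation: Rook 1, Talon 4, Verdant 3. Every unit priced at $74.
Revenue = 8 × 74 = $592.

Total revenue: $592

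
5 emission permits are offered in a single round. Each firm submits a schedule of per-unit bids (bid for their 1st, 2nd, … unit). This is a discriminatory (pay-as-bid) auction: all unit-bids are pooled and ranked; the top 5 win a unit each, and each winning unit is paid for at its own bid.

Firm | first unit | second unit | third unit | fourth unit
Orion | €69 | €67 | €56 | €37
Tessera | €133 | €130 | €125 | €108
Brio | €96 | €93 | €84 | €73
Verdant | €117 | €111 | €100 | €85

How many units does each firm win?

Pooled unit-bids ranked (top 5): 133 (Tessera-1), 130 (Tessera-2), 125 (Tessera-3), 117 (Verdant-1), 111 (Verdant-2)
Next rejected bid: €108 (not a price — pay-as-bid).
Allocation: Tessera 3, Verdant 2.

Tessera 3, Verdant 2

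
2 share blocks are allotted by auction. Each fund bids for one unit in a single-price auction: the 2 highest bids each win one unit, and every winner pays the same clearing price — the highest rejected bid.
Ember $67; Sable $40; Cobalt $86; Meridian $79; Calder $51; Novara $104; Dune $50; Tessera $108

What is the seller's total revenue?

Sorting: 108 (Tessera), 104 (Novara), 86 (Cobalt), 79 (Meridian), …
The 2 highest are Tessera, Novara.
Clearing price = highest rejected bid = $86.
Total revenue = 2 × $86 = $172.

Total revenue: $172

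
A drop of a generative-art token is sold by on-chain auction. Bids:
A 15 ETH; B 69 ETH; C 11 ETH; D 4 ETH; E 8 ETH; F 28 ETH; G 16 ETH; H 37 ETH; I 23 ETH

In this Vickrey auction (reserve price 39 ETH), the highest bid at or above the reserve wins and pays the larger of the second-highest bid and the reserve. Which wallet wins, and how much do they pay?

B pays 39 ETH

Vickrey auction (reserve price 39 ETH): the highest bid at or above the reserve wins and pays the larger of the second-highest bid and the reserve.
Bids ranked: 69 (B) > 37 (H) > 28 (F) > 23 (I) > 16 (G) > 15 (A) > …
B has the top bid at or above the reserve (69 ETH).
Second-highest bid 37 ETH is below the reserve 39 ETH, so the reserve binds → payment 39 ETH.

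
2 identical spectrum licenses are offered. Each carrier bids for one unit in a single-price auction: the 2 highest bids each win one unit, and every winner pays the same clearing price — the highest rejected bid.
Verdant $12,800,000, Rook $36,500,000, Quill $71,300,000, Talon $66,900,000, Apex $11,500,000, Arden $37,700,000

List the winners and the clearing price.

Quill, Talon; each pays $37,700,000

Bids ranked high→low: 71,300,000 (Quill), 66,900,000 (Talon), 37,700,000 (Arden), 36,500,000 (Rook), …
Winners (2 units): Quill, Talon.
Highest unsuccessful bid: $37,700,000 → clearing price.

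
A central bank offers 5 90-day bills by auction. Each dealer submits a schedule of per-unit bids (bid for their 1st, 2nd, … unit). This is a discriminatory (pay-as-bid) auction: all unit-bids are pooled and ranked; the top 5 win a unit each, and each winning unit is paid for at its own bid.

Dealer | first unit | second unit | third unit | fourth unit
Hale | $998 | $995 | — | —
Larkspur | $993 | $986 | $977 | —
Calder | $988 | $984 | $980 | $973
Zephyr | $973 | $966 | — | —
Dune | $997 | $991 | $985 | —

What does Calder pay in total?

Calder pays $0

Merging the schedules and taking the best 5: 998 (Hale-1), 997 (Dune-1), 995 (Hale-2), 993 (Larkspur-1), 991 (Dune-2)
Next rejected bid: $988 (not a price — pay-as-bid).
Calder wins no units.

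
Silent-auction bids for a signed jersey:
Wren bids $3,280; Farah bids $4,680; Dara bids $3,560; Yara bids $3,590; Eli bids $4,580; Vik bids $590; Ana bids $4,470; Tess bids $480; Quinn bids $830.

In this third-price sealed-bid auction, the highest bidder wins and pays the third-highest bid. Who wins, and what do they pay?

Bids in order: 4,680 (Farah) > 4,580 (Eli) > 4,470 (Ana) > 3,590 (Yara) > 3,560 (Dara) > 3,280 (Wren) > …
Farah wins; payment is bid #3 in the ranking = $4,470.

Farah pays $4,470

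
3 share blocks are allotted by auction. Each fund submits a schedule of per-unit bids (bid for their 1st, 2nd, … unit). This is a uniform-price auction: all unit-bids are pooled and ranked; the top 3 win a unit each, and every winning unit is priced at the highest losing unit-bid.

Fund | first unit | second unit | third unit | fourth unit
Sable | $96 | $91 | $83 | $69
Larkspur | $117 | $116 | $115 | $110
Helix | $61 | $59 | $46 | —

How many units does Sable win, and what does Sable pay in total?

Sable: 0 units, pays $0

Pooled unit-bids ranked (top 3): 117 (Larkspur-1), 116 (Larkspur-2), 115 (Larkspur-3)
Highest rejected unit-bid = $110.
Sable wins 0 unit(s) at $110 each.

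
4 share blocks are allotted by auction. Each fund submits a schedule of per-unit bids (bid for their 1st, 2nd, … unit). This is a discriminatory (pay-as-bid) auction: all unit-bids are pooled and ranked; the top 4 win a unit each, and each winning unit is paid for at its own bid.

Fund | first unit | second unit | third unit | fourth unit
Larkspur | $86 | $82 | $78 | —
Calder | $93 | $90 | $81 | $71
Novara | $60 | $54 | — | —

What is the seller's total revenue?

All unit-bids, highest first — top 4: 93 (Calder-1), 90 (Calder-2), 86 (Larkspur-1), 82 (Larkspur-2)
Next rejected bid: $81 (not a price — pay-as-bid).
Each winning unit pays its own bid.
Revenue = 93 + 90 + 86 + 82 = $351.

Total revenue: $351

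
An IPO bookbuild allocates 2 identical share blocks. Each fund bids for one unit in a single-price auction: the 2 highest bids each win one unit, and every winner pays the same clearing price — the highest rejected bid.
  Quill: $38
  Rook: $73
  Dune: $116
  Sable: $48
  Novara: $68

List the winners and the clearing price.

Ordering the bids: 116 (Dune), 73 (Rook), 68 (Novara), 48 (Sable), …
Winners (2 units): Dune, Rook.
Clearing price = highest rejected bid = $68.

Dune, Rook; each pays $68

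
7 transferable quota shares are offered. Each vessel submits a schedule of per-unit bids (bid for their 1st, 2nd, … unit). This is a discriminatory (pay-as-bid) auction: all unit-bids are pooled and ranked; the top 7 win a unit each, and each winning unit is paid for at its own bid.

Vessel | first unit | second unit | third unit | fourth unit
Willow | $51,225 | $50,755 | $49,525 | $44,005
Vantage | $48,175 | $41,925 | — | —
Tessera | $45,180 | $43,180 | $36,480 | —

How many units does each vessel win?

Pooled unit-bids ranked (top 7): 51,225 (Willow-1), 50,755 (Willow-2), 49,525 (Willow-3), 48,175 (Vantage-1), 45,180 (Tessera-1), 44,005 (Willow-4), 43,180 (Tessera-2)
Next rejected bid: $41,925 (not a price — pay-as-bid).
Allocation: Tessera 2, Vantage 1, Willow 4.

Tessera 2, Vantage 1, Willow 4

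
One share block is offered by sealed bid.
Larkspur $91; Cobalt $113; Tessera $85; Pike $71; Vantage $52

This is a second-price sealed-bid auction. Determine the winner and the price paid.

Bids ranked: 113 (Cobalt) > 91 (Larkspur) > 85 (Tessera) > 71 (Pike) > 52 (Vantage)
Cobalt is highest; pays the second-highest bid, $91.

Cobalt pays $91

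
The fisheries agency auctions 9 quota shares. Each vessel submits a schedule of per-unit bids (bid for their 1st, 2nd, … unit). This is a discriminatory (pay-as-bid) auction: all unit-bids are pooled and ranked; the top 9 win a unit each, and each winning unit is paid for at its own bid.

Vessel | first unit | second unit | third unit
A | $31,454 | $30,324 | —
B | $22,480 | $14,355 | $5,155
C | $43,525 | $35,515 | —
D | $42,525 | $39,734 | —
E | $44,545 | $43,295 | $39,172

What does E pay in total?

Pooled unit-bids ranked (top 9): 44,545 (E-1), 43,525 (C-1), 43,295 (E-2), 42,525 (D-1), 39,734 (D-2), 39,172 (E-3), 35,515 (C-2), 31,454 (A-1), 30,324 (A-2)
Next rejected bid: $22,480 (not a price — pay-as-bid).
E's winning unit-bids: 44,545 + 43,295 + 39,172 = $127,012.

E pays $127,012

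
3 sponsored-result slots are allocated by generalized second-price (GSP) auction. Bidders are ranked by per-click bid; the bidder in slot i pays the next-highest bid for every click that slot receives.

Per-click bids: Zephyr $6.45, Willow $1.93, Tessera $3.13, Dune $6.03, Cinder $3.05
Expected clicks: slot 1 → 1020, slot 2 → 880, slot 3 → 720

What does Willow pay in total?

Per-click bids in order: $6.45 (Zephyr) > $6.03 (Dune) > $3.13 (Tessera) > $3.05 (Cinder) > …
Willow ranks below slot 3 → no slot, pays nothing.

Willow pays $0.00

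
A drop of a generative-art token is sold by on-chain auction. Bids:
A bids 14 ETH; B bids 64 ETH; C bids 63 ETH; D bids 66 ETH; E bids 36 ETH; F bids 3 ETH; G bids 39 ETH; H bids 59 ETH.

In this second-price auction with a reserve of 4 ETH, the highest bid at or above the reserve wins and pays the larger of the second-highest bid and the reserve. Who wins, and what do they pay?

Rule: the highest bid at or above the reserve wins and pays the larger of the second-highest bid and the reserve.
Bids ranked: 66 (D) > 64 (B) > 63 (C) > 59 (H) > 39 (G) > 36 (E) > …
Highest eligible bid: D at 66 ETH.
max(second-highest 64 ETH, reserve 4 ETH) = 64 ETH; the reserve does not bind.

D pays 64 ETH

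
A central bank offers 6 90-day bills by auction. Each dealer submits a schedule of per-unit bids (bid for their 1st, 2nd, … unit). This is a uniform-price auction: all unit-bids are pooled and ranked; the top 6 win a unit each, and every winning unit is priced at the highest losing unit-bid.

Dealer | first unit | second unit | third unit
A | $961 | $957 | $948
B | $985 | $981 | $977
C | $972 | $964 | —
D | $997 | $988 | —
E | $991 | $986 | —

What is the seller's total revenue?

Total revenue: $5,862

All unit-bids, highest first — top 6: 997 (D-1), 991 (E-1), 988 (D-2), 986 (E-2), 985 (B-1), 981 (B-2)
The (k+1)-th unit-bid is $977.
Allocation: B 2, D 2, E 2. Every unit priced at $977.
Revenue = 6 × 977 = $5,862.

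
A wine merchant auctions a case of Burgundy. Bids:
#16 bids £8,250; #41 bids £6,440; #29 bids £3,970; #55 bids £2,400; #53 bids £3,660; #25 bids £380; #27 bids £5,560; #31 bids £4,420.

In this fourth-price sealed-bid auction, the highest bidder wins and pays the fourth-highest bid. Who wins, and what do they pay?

Rule: the highest bidder wins and pays the fourth-highest bid.
Sorting bids: 8,250 (#16) > 6,440 (#41) > 5,560 (#27) > 4,420 (#31) > 3,970 (#29) > 3,660 (#53) > …
#16 is highest; pays the fourth-highest bid, £4,420.

#16 pays £4,420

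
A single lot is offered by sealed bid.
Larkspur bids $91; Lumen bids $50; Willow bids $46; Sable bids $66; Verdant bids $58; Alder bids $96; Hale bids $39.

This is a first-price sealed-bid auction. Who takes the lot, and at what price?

First-price sealed-bid auction: the highest bidder wins and pays their own bid.
Bids in order: 96 (Alder) > 91 (Larkspur) > 66 (Sable) > 58 (Verdant) > 50 (Lumen) > 46 (Willow) > …
First-price: Alder pays what they bid, $96.

Alder pays $96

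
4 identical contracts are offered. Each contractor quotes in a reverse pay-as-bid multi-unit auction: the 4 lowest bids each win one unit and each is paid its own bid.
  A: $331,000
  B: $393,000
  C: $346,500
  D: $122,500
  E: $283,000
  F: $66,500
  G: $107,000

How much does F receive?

Sorting: 66,500 (F), 107,000 (G), 122,500 (D), 283,000 (E), 331,000 (A), 346,500 (C), …
Winners (4 units): F, G, D, E.
F wins → own bid $66,500.

F is paid $66,500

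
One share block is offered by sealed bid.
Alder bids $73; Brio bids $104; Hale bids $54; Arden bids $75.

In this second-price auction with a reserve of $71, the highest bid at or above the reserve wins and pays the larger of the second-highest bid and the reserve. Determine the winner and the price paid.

Brio pays $75

Sorting bids: 104 (Brio) > 75 (Arden) > 73 (Alder) > 54 (Hale)
Brio has the top bid at or above the reserve ($104).
Second-highest bid $75 exceeds the reserve $71 → payment $75.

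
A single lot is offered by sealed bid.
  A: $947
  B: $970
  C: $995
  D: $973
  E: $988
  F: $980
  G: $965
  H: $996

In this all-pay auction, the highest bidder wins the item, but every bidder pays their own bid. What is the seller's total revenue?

Total revenue: $7,814

All-pay auction: the highest bidder wins the item, but every bidder pays their own bid.
Bids in order: 996 (H) > 995 (C) > 988 (E) > 980 (F) > 973 (D) > 970 (B) > …
H wins with the top bid; all bids are sunk regardless.
Every bidder forfeits their bid regardless of winning.
Revenue = 947 + 970 + 995 + 973 + 988 + 980 + 965 + 996 = $7,814.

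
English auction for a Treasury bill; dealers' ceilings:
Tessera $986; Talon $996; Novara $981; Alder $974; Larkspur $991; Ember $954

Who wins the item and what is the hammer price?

Talon wins at $991

Sorting limits: 996 (Talon) > 991 (Larkspur) > 986 (Tessera) > 981 (Novara) > 974 (Alder) > 954 (Ember)
Bidding ends when Larkspur exits at $991; Talon takes it.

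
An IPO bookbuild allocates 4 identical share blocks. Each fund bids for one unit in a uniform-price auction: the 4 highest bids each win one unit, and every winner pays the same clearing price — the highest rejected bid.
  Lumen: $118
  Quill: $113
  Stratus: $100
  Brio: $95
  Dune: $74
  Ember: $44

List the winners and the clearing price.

Bids ranked high→low: 118 (Lumen), 113 (Quill), 100 (Stratus), 95 (Brio), 74 (Dune), 44 (Ember)
Top 4: Lumen, Quill, Stratus, Brio.
Clearing price = highest rejected bid = $74.

Lumen, Quill, Stratus, Brio; each pays $74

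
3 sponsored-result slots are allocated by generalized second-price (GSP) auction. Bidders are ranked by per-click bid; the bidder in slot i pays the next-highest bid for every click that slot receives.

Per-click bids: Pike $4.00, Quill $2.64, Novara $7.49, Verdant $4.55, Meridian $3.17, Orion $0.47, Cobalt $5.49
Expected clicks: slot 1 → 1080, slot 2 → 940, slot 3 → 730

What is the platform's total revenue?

Sorting advertisers: $7.49 (Novara) > $5.49 (Cobalt) > $4.55 (Verdant) > $4.00 (Pike) > …
Slot 1: Novara pays $5.49 × 1080 = $5929.20
Slot 2: Cobalt pays $4.55 × 940 = $4277.00
Slot 3: Verdant pays $4.00 × 730 = $2920.00
Total = $13126.20

Total revenue: $13126.20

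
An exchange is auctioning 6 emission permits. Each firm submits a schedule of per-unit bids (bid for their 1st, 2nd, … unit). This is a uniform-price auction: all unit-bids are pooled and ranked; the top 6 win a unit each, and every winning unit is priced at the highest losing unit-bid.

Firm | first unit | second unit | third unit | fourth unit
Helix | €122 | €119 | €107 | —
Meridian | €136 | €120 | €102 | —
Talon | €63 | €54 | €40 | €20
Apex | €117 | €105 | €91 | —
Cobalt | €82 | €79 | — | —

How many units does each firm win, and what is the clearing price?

Apex 1, Helix 3, Meridian 2; clearing price €105

Pooled unit-bids ranked (top 6): 136 (Meridian-1), 122 (Helix-1), 120 (Meridian-2), 119 (Helix-2), 117 (Apex-1), 107 (Helix-3)
Highest rejected unit-bid = €105.
Allocation: Apex 1, Helix 3, Meridian 2.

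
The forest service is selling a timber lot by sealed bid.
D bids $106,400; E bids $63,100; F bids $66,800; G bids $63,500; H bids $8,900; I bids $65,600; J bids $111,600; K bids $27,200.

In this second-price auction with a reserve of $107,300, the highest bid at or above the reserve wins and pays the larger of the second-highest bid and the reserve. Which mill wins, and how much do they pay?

J pays $107,300

Second-price auction with a reserve of $107,300: the highest bid at or above the reserve wins and pays the larger of the second-highest bid and the reserve.
Bids ranked: 111,600 (J) > 106,400 (D) > 66,800 (F) > 65,600 (I) > 63,500 (G) > 63,100 (E) > …
J has the top bid at or above the reserve ($111,600).
Second-highest bid $106,400 is below the reserve $107,300, so the reserve binds → payment $107,300.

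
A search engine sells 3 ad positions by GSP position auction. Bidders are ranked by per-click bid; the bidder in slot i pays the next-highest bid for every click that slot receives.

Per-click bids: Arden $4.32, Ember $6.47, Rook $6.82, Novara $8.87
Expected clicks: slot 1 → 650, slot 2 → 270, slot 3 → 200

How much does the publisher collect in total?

Total revenue: $7043.90

Per-click bids in order: $8.87 (Novara) > $6.82 (Rook) > $6.47 (Ember) > $4.32 (Arden)
Slot 1: Novara pays $6.82 × 650 = $4433.00
Slot 2: Rook pays $6.47 × 270 = $1746.90
Slot 3: Ember pays $4.32 × 200 = $864.00
Total = $7043.90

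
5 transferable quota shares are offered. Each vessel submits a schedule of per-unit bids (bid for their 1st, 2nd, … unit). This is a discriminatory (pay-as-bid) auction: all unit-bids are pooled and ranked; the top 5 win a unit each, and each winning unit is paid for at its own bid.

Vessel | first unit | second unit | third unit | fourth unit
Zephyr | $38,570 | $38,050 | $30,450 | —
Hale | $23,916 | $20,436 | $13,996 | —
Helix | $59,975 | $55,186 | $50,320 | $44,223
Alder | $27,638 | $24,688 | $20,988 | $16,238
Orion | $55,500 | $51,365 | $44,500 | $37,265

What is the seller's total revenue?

Total revenue: $272,346

All unit-bids, highest first — top 5: 59,975 (Helix-1), 55,500 (Orion-1), 55,186 (Helix-2), 51,365 (Orion-2), 50,320 (Helix-3)
Next rejected bid: $44,500 (not a price — pay-as-bid).
Each winning unit pays its own bid.
Revenue = 59,975 + 55,500 + 55,186 + 51,365 + 50,320 = $272,346.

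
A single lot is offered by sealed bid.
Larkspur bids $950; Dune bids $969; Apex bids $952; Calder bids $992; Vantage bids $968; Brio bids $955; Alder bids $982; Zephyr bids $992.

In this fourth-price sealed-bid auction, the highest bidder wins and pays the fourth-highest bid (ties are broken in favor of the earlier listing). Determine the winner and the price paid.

Calder pays $969

Bids ranked: 992 (Calder) > 992 (Zephyr) > 982 (Alder) > 969 (Dune) > 968 (Vantage) > 955 (Brio) > …
Tie at $992 → Calder wins by tie-break.
Calder wins; payment is bid #4 in the ranking = $969.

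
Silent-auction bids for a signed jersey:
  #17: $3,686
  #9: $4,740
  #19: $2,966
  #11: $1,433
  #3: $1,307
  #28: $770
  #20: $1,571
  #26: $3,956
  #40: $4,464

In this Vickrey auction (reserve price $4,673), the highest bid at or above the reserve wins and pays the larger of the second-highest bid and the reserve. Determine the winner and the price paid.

#9 pays $4,673

Vickrey auction (reserve price $4,673): the highest bid at or above the reserve wins and pays the larger of the second-highest bid and the reserve.
Bids ranked: 4,740 (#9) > 4,464 (#40) > 3,956 (#26) > 3,686 (#17) > 2,966 (#19) > 1,571 (#20) > …
#9 has the top bid at or above the reserve ($4,740).
max(second-highest $4,464, reserve $4,673) = $4,673.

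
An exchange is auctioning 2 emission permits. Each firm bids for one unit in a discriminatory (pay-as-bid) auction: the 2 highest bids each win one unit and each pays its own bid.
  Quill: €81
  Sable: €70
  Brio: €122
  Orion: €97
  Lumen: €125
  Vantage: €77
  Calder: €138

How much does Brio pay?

Brio pays €0

Bids ranked high→low: 138 (Calder), 125 (Lumen), 122 (Brio), 97 (Orion), …
Top 2: Calder, Lumen.
Brio does not win → €0.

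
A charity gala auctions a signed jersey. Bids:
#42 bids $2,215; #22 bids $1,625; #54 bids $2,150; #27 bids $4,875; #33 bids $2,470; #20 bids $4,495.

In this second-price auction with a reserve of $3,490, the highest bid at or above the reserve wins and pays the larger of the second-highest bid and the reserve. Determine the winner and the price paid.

Bids in order: 4,875 (#27) > 4,495 (#20) > 2,470 (#33) > 2,215 (#42) > 2,150 (#54) > 1,625 (#22)
Highest eligible bid: #27 at $4,875.
max(second-highest $4,495, reserve $3,490) = $4,495; the reserve does not bind.

#27 pays $4,495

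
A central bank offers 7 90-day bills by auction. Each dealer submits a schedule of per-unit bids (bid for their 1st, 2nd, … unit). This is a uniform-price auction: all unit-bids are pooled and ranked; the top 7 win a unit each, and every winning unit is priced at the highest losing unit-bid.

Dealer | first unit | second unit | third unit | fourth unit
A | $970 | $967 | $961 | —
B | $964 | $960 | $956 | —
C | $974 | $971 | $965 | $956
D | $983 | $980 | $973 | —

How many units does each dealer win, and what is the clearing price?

Pooled unit-bids ranked (top 7): 983 (D-1), 980 (D-2), 974 (C-1), 973 (D-3), 971 (C-2), 970 (A-1), 967 (A-2)
Highest rejected unit-bid = $965.
Allocation: A 2, C 2, D 3.

A 2, C 2, D 3; clearing price $965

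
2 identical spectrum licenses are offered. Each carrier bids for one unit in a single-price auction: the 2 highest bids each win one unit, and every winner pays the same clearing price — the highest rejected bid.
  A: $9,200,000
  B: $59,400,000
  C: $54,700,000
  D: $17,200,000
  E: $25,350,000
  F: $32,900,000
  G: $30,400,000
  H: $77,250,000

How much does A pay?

Sorting: 77,250,000 (H), 59,400,000 (B), 54,700,000 (C), 32,900,000 (F), …
The 2 highest are H, B.
First losing bid is C's $54,700,000, which sets the uniform price.
A does not win → pays $0.

A pays $0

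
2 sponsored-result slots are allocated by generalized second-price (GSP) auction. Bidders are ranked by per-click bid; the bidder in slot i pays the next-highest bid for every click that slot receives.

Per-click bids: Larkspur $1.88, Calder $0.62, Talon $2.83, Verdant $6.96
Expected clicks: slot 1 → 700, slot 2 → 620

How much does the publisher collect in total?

Per-click bids in order: $6.96 (Verdant) > $2.83 (Talon) > $1.88 (Larkspur) > …
Slot 1: Verdant pays $2.83 × 700 = $1981.00
Slot 2: Talon pays $1.88 × 620 = $1165.60
Total = $3146.60

Total revenue: $3146.60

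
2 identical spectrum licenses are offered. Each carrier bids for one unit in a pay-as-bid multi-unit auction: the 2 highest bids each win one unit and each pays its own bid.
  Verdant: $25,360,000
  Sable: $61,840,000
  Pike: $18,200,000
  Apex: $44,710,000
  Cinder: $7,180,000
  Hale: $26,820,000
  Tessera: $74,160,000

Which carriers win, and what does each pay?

Bids ranked high→low: 74,160,000 (Tessera), 61,840,000 (Sable), 44,710,000 (Apex), 26,820,000 (Hale), …
The 2 highest are Tessera, Sable.
Each winner pays its own bid: Tessera $74,160,000, Sable $61,840,000.

Tessera $74,160,000, Sable $61,840,000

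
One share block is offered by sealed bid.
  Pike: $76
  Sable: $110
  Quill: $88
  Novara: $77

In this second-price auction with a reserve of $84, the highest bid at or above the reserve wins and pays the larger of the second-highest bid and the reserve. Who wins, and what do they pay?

Sable pays $88

Bids ranked: 110 (Sable) > 88 (Quill) > 77 (Novara) > 76 (Pike)
Sable has the top bid at or above the reserve ($110).
max(second-highest $88, reserve $84) = $88; the reserve does not bind.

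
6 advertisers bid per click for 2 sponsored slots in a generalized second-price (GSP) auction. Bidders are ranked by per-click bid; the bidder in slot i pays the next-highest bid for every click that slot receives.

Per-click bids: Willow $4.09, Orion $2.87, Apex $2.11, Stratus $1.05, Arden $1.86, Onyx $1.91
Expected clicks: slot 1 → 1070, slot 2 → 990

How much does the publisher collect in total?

Ranked by bid: $4.09 (Willow) > $2.87 (Orion) > $2.11 (Apex) > …
Slot 1: Willow pays $2.87 × 1070 = $3070.90
Slot 2: Orion pays $2.11 × 990 = $2088.90
Total = $5159.80

Total revenue: $5159.80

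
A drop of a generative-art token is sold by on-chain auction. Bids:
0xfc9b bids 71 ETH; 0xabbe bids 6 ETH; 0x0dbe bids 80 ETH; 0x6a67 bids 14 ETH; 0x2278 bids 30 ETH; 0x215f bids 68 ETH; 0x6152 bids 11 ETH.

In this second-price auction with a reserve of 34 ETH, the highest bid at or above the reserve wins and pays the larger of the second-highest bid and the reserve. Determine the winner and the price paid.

Rule: the highest bid at or above the reserve wins and pays the larger of the second-highest bid and the reserve.
Bids in order: 80 (0x0dbe) > 71 (0xfc9b) > 68 (0x215f) > 30 (0x2278) > 14 (0x6a67) > 11 (0x6152) > …
Highest eligible bid: 0x0dbe at 80 ETH.
Second-highest bid 71 ETH exceeds the reserve 34 ETH → payment 71 ETH.

0x0dbe pays 71 ETH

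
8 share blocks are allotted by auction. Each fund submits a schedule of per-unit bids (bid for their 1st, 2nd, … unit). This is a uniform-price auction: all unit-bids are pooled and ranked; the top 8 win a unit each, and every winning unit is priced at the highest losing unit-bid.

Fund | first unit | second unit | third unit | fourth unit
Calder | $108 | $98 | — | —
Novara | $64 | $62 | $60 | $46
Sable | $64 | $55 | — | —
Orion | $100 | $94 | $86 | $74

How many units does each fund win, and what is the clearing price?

Merging the schedules and taking the best 8: 108 (Calder-1), 100 (Orion-1), 98 (Calder-2), 94 (Orion-2), 86 (Orion-3), 74 (Orion-4), 64 (Novara-1), 64 (Sable-1)
The (k+1)-th unit-bid is $62.
Allocation: Calder 2, Novara 1, Orion 4, Sable 1.

Calder 2, Novara 1, Orion 4, Sable 1; clearing price $62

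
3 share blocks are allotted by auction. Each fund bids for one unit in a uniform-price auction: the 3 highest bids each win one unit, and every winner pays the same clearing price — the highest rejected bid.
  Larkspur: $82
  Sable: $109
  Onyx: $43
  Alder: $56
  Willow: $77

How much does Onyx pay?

Onyx pays $0

Ordering the bids: 109 (Sable), 82 (Larkspur), 77 (Willow), 56 (Alder), 43 (Onyx)
Top 3: Sable, Larkspur, Willow.
Clearing price = highest rejected bid = $56.
Onyx does not win → pays $0.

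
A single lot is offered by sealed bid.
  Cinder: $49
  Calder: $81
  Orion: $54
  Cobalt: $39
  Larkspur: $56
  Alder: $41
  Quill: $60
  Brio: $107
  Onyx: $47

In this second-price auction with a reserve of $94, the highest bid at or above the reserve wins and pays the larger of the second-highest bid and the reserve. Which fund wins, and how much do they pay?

Brio pays $94

Rule: the highest bid at or above the reserve wins and pays the larger of the second-highest bid and the reserve.
Bids ranked: 107 (Brio) > 81 (Calder) > 60 (Quill) > 56 (Larkspur) > 54 (Orion) > 49 (Cinder) > …
Brio has the top bid at or above the reserve ($107).
max(second-highest $81, reserve $94) = $94.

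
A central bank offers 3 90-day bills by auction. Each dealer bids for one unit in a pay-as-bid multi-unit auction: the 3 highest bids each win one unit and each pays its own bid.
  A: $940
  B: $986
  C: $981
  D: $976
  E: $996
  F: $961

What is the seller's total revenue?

Bids ranked high→low: 996 (E), 986 (B), 981 (C), 976 (D), 961 (F), …
Winners (3 units): E, B, C.
Total revenue = 996 + 986 + 981 = $2,963.

Total revenue: $2,963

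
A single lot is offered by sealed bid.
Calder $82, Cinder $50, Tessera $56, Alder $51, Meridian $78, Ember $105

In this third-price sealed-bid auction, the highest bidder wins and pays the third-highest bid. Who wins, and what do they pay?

Ember pays $78

Rule: the highest bidder wins and pays the third-highest bid.
Sorting bids: 105 (Ember) > 82 (Calder) > 78 (Meridian) > 56 (Tessera) > 51 (Alder) > 50 (Cinder)
Ember wins; payment is bid #3 in the ranking = $78.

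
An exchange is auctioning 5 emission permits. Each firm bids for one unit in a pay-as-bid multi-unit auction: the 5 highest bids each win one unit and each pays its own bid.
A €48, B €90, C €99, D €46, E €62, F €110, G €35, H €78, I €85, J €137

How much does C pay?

C pays €99

Ordering the bids: 137 (J), 110 (F), 99 (C), 90 (B), 85 (I), 78 (H), 62 (E), …
Winners (5 units): J, F, C, B, I.
C wins → own bid €99.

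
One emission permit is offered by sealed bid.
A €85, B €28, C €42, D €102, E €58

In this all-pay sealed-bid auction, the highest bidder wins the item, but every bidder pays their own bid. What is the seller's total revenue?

Total revenue: €315

Sorting bids: 102 (D) > 85 (A) > 58 (E) > 42 (C) > 28 (B)
D wins with the top bid; all bids are sunk regardless.
Every bidder forfeits their bid regardless of winning.
Revenue = 85 + 28 + 42 + 102 + 58 = €315.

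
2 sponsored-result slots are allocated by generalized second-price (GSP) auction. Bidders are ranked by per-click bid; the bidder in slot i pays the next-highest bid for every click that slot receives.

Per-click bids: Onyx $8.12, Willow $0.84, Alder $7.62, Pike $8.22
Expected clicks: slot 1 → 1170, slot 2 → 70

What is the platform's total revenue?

Total revenue: $10033.80

Per-click bids in order: $8.22 (Pike) > $8.12 (Onyx) > $7.62 (Alder) > …
Slot 1: Pike pays $8.12 × 1170 = $9500.40
Slot 2: Onyx pays $7.62 × 70 = $533.40
Total = $10033.80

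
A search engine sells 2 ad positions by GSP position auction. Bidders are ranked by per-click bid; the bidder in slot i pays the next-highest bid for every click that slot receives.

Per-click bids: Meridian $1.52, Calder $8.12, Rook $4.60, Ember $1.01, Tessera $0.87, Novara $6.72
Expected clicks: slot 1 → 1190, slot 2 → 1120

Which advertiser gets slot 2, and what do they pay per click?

Ranked by bid: $8.12 (Calder) > $6.72 (Novara) > $4.60 (Rook) > …
Slot 2 goes to the second-ranked bidder, Novara, who pays the next bid down: $4.60/click.

Novara; $4.60 per click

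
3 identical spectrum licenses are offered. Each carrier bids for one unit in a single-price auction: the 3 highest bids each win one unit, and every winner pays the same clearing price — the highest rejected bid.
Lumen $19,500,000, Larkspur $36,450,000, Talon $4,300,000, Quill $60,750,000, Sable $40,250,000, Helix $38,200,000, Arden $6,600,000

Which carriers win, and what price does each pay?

Sorting: 60,750,000 (Quill), 40,250,000 (Sable), 38,200,000 (Helix), 36,450,000 (Larkspur), 19,500,000 (Lumen), …
The 3 highest are Quill, Sable, Helix.
Clearing price = highest rejected bid = $36,450,000.

Quill, Sable, Helix; each pays $36,450,000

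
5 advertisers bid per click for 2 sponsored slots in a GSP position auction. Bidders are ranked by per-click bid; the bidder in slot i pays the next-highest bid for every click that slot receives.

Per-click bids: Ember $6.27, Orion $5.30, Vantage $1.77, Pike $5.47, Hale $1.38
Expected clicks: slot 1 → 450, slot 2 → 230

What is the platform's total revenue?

Sorting advertisers: $6.27 (Ember) > $5.47 (Pike) > $5.30 (Orion) > …
Slot 1: Ember pays $5.47 × 450 = $2461.50
Slot 2: Pike pays $5.30 × 230 = $1219.00
Total = $3680.50

Total revenue: $3680.50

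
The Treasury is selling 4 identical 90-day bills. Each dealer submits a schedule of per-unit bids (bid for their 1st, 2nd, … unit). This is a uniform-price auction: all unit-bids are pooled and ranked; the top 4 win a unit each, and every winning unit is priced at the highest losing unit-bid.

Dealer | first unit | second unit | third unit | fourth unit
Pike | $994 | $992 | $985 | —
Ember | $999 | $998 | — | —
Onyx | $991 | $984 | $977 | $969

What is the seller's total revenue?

Pooled unit-bids ranked (top 4): 999 (Ember-1), 998 (Ember-2), 994 (Pike-1), 992 (Pike-2)
First bid not allocated: $991.
Allocation: Ember 2, Pike 2. Every unit priced at $991.
Revenue = 4 × 991 = $3,964.

Total revenue: $3,964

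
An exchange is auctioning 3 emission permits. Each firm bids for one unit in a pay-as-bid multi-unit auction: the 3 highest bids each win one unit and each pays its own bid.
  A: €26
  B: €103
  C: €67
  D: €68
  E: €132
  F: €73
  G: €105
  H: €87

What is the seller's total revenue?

Sorting: 132 (E), 105 (G), 103 (B), 87 (H), 73 (F), …
Top 3: E, G, B.
Total revenue = 132 + 105 + 103 = €340.

Total revenue: €340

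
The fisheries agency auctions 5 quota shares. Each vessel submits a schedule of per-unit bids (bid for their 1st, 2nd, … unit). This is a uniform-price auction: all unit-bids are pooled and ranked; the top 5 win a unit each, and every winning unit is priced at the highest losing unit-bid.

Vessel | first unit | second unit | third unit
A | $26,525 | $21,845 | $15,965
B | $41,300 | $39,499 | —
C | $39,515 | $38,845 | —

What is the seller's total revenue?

Pooled unit-bids ranked (top 5): 41,300 (B-1), 39,515 (C-1), 39,499 (B-2), 38,845 (C-2), 26,525 (A-1)
The (k+1)-th unit-bid is $21,845.
Allocation: A 1, B 2, C 2. Every unit priced at $21,845.
Revenue = 5 × 21,845 = $109,225.

Total revenue: $109,225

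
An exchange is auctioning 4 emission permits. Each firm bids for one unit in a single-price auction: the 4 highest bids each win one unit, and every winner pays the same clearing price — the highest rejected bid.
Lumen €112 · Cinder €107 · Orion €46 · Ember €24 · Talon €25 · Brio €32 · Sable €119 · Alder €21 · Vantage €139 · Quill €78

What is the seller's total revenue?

Ordering the bids: 139 (Vantage), 119 (Sable), 112 (Lumen), 107 (Cinder), 78 (Quill), 46 (Orion), …
Winners (4 units): Vantage, Sable, Lumen, Cinder.
Highest unsuccessful bid: €78 → clearing price.
Total revenue = 4 × €78 = €312.

Total revenue: €312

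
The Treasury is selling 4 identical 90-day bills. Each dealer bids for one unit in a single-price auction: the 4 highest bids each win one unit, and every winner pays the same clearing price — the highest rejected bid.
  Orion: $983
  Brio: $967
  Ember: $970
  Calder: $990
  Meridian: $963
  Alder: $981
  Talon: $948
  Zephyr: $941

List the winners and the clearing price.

Calder, Orion, Alder, Ember; each pays $967

Sorting: 990 (Calder), 983 (Orion), 981 (Alder), 970 (Ember), 967 (Brio), 963 (Meridian), …
Top 4: Calder, Orion, Alder, Ember.
First losing bid is Brio's $967, which sets the uniform price.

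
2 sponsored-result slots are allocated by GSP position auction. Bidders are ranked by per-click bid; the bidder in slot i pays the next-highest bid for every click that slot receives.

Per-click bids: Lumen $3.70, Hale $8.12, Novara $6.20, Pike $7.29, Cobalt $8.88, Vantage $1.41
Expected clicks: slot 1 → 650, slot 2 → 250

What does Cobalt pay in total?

Cobalt pays $5278.00

Per-click bids in order: $8.88 (Cobalt) > $8.12 (Hale) > $7.29 (Pike) > …
Cobalt holds slot 1 → pays next bid $8.12 × 650 clicks = $5278.00.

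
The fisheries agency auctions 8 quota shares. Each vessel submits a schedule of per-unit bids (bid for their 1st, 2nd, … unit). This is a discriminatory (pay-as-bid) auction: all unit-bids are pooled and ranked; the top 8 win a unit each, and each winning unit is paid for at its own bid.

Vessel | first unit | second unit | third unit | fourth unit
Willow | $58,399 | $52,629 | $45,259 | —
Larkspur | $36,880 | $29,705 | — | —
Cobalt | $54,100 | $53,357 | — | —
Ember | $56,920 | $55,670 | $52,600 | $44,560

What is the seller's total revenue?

Merging the schedules and taking the best 8: 58,399 (Willow-1), 56,920 (Ember-1), 55,670 (Ember-2), 54,100 (Cobalt-1), 53,357 (Cobalt-2), 52,629 (Willow-2), 52,600 (Ember-3), 45,259 (Willow-3)
Next rejected bid: $44,560 (not a price — pay-as-bid).
Each winning unit pays its own bid.
Revenue = 58,399 + 56,920 + 55,670 + 54,100 + 53,357 + 52,629 + 52,600 + 45,259 = $428,934.

Total revenue: $428,934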